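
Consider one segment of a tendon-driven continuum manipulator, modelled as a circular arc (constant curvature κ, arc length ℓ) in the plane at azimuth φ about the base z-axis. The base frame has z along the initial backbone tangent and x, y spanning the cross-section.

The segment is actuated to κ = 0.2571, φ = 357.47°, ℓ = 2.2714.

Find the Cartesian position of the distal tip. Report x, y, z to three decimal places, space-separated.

0.644 -0.028 2.144

θ = κ·ℓ = 0.2571 × 2.2714 = 0.58398 rad
ρ = (1 − cos θ)/κ = (1 − 0.83428)/0.2571 = 0.64459
z = sin θ / κ = 0.55135/0.2571 = 2.14448
x = ρ cos φ = 0.64459 × cos(357.47°) = 0.64396
y = ρ sin φ = 0.64459 × sin(357.47°) = -0.02845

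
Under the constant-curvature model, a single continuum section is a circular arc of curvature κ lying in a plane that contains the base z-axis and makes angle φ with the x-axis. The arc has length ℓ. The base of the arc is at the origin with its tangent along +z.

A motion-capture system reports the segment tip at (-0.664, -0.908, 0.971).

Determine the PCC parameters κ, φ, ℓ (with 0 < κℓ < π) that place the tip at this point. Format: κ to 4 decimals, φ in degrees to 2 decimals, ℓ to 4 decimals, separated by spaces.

1.0188 233.82 1.6856

ρ = √(x²+y²) = √(-0.664² + -0.908²) = 1.12488
φ = atan2(y, x) mod 360° = atan2(-0.908, -0.664) = 233.8228°
|p|² = ρ² + z² = 1.12488² + 0.971² = 2.20820
κ = 2ρ / |p|² = 2×1.12488 / 2.20820 = 1.01882
θ = 2·atan2(ρ, z) = 2·atan2(1.12488, 0.971) = 1.71738 rad
ℓ = θ/κ = 1.71738/1.01882 = 1.68565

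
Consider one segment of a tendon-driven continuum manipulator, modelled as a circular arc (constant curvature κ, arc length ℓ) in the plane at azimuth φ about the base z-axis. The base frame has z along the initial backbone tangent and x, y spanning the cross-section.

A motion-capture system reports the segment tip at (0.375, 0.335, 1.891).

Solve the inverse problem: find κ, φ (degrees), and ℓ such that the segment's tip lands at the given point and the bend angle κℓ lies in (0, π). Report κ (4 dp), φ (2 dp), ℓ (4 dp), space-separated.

ρ = √(x²+y²) = √(0.375² + 0.335²) = 0.50284
φ = atan2(y, x) mod 360° = atan2(0.335, 0.375) = 41.7755°
|p|² = ρ² + z² = 0.50284² + 1.891² = 3.82873
κ = 2ρ / |p|² = 2×0.50284 / 3.82873 = 0.26267
θ = 2·atan2(ρ, z) = 2·atan2(0.50284, 1.891) = 0.51980 rad
ℓ = θ/κ = 0.51980/0.26267 = 1.97892

0.2627 41.78 1.9789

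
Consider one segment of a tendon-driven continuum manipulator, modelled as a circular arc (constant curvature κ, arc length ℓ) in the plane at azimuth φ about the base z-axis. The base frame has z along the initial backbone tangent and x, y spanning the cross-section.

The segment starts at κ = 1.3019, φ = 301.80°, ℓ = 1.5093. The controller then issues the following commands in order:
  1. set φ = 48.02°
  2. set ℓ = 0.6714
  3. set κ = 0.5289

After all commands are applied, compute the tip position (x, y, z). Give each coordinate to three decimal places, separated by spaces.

0.079 0.088 0.657

initial: κ=1.3019, φ=301.80°, ℓ=1.5093
cmd 1: set φ=48.02° → (κ,φ,ℓ)=(1.3019,48.02°,1.5093) → tip=(0.7111,0.7903,0.7092)
cmd 2: set ℓ=0.6714 → (κ,φ,ℓ)=(1.3019,48.02°,0.6714) → tip=(0.1841,0.2046,0.5891)
cmd 3: set κ=0.5289 → (κ,φ,ℓ)=(0.5289,48.02°,0.6714) → tip=(0.0789,0.0877,0.6574)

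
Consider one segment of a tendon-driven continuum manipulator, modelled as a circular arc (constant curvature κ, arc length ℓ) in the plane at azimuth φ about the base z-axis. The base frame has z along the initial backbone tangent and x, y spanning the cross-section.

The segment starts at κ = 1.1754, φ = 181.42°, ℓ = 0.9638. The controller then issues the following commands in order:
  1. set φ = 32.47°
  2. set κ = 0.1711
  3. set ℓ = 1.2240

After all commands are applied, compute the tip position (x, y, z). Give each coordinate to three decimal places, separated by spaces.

0.108 0.069 1.215

initial: κ=1.1754, φ=181.42°, ℓ=0.9638
cmd 1: set φ=32.47° → (κ,φ,ℓ)=(1.1754,32.47°,0.9638) → tip=(0.4134,0.2630,0.7705)
cmd 2: set κ=0.1711 → (κ,φ,ℓ)=(0.1711,32.47°,0.9638) → tip=(0.0669,0.0426,0.9594)
cmd 3: set ℓ=1.2240 → (κ,φ,ℓ)=(0.1711,32.47°,1.2240) → tip=(0.1077,0.0686,1.2151)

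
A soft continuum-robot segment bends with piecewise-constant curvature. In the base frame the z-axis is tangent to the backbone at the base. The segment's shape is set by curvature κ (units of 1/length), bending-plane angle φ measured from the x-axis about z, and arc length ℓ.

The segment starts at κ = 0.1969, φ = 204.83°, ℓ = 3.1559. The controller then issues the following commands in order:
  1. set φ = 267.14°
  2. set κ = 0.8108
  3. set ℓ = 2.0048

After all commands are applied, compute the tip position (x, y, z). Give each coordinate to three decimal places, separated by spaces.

-0.065 -1.299 1.232

initial: κ=0.1969, φ=204.83°, ℓ=3.1559
cmd 1: set φ=267.14° → (κ,φ,ℓ)=(0.1969,267.14°,3.1559) → tip=(-0.0474,-0.9482,2.9567)
cmd 2: set κ=0.8108 → (κ,φ,ℓ)=(0.8108,267.14°,3.1559) → tip=(-0.1129,-2.2603,0.6788)
cmd 3: set ℓ=2.0048 → (κ,φ,ℓ)=(0.8108,267.14°,2.0048) → tip=(-0.0649,-1.2992,1.2315)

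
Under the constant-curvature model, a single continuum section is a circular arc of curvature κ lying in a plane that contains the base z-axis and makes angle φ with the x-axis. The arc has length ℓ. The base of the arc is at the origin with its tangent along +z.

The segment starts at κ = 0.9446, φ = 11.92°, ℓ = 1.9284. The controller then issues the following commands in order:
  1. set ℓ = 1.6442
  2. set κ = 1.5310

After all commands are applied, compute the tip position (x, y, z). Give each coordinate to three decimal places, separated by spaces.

1.158 0.244 0.382

initial: κ=0.9446, φ=11.92°, ℓ=1.9284
cmd 1: set ℓ=1.6442 → (κ,φ,ℓ)=(0.9446,11.92°,1.6442) → tip=(1.0175,0.2148,1.0585)
cmd 2: set κ=1.5310 → (κ,φ,ℓ)=(1.5310,11.92°,1.6442) → tip=(1.1576,0.2444,0.3818)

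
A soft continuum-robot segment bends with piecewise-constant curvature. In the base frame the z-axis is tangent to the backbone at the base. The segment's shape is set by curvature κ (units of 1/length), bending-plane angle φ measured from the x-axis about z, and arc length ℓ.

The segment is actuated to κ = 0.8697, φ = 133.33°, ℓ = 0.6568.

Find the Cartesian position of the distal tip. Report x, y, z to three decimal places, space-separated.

-0.125 0.133 0.622

θ = κ·ℓ = 0.8697 × 0.6568 = 0.57122 rad
ρ = (1 − cos θ)/κ = (1 − 0.84124)/0.8697 = 0.18254
z = sin θ / κ = 0.54066/0.8697 = 0.62166
x = ρ cos φ = 0.18254 × cos(133.33°) = -0.12526
y = ρ sin φ = 0.18254 × sin(133.33°) = 0.13278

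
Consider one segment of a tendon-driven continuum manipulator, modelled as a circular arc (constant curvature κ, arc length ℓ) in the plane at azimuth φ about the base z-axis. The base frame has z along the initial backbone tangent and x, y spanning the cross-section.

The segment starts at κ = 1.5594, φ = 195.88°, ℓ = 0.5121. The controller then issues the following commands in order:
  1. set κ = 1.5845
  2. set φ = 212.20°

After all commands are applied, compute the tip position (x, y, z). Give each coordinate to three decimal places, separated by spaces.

-0.166 -0.105 0.458

initial: κ=1.5594, φ=195.88°, ℓ=0.5121
cmd 1: set κ=1.5845 → (κ,φ,ℓ)=(1.5845,195.88°,0.5121) → tip=(-0.1891,-0.0538,0.4577)
cmd 2: set φ=212.20° → (κ,φ,ℓ)=(1.5845,212.20°,0.5121) → tip=(-0.1664,-0.1048,0.4577)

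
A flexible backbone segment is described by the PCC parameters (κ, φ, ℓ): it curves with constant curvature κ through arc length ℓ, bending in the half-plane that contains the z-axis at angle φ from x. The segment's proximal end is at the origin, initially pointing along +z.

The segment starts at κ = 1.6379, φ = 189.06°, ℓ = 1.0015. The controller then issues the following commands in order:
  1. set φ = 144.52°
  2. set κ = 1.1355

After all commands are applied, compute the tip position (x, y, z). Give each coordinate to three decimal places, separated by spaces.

-0.416 0.296 0.799

initial: κ=1.6379, φ=189.06°, ℓ=1.0015
cmd 1: set φ=144.52° → (κ,φ,ℓ)=(1.6379,144.52°,1.0015) → tip=(-0.5317,0.3790,0.6091)
cmd 2: set κ=1.1355 → (κ,φ,ℓ)=(1.1355,144.52°,1.0015) → tip=(-0.4158,0.2964,0.7992)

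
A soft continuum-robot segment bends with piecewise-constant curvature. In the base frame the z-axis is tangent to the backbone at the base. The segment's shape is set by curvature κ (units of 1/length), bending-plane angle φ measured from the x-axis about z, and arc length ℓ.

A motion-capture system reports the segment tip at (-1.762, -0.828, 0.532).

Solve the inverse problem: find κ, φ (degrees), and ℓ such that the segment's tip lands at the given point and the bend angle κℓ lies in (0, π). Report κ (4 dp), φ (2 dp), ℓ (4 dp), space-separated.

ρ = √(x²+y²) = √(-1.762² + -0.828²) = 1.94685
φ = atan2(y, x) mod 360° = atan2(-0.828, -1.762) = 205.1698°
|p|² = ρ² + z² = 1.94685² + 0.532² = 4.07325
κ = 2ρ / |p|² = 2×1.94685 / 4.07325 = 0.95592
θ = 2·atan2(ρ, z) = 2·atan2(1.94685, 0.532) = 2.60809 rad
ℓ = θ/κ = 2.60809/0.95592 = 2.72836

0.9559 205.17 2.7284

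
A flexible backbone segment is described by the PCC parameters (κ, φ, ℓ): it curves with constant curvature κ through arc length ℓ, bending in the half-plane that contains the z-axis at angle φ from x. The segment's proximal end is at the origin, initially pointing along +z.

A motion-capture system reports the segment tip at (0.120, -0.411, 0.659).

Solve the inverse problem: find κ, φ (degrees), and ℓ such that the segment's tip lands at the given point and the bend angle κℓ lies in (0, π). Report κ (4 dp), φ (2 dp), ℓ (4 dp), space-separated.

1.3865 286.28 0.8311

ρ = √(x²+y²) = √(0.120² + -0.411²) = 0.42816
φ = atan2(y, x) mod 360° = atan2(-0.411, 0.120) = 286.2763°
|p|² = ρ² + z² = 0.42816² + 0.659² = 0.61760
κ = 2ρ / |p|² = 2×0.42816 / 0.61760 = 1.38652
θ = 2·atan2(ρ, z) = 2·atan2(0.42816, 0.659) = 1.15235 rad
ℓ = θ/κ = 1.15235/1.38652 = 0.83110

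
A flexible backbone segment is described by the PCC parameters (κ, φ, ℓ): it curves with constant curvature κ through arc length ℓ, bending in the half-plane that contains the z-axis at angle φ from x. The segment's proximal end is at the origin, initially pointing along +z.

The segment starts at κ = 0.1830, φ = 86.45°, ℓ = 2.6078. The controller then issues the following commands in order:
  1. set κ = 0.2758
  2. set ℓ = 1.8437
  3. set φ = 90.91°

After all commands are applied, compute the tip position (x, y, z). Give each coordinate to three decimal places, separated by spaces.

initial: κ=0.1830, φ=86.45°, ℓ=2.6078
cmd 1: set κ=0.2758 → (κ,φ,ℓ)=(0.2758,86.45°,2.6078) → tip=(0.0556,0.8963,2.3887)
cmd 2: set ℓ=1.8437 → (κ,φ,ℓ)=(0.2758,86.45°,1.8437) → tip=(0.0284,0.4579,1.7653)
cmd 3: set φ=90.91° → (κ,φ,ℓ)=(0.2758,90.91°,1.8437) → tip=(-0.0073,0.4587,1.7653)

-0.007 0.459 1.765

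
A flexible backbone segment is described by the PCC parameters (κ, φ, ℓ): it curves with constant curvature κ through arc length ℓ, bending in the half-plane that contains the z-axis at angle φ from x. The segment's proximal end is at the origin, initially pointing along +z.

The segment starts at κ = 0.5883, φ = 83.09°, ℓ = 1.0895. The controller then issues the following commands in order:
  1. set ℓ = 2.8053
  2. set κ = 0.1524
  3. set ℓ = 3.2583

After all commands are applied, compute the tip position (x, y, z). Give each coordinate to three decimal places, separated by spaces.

initial: κ=0.5883, φ=83.09°, ℓ=1.0895
cmd 1: set ℓ=2.8053 → (κ,φ,ℓ)=(0.5883,83.09°,2.8053) → tip=(0.2208,1.8216,1.6944)
cmd 2: set κ=0.1524 → (κ,φ,ℓ)=(0.1524,83.09°,2.8053) → tip=(0.0711,0.5863,2.7206)
cmd 3: set ℓ=3.2583 → (κ,φ,ℓ)=(0.1524,83.09°,3.2583) → tip=(0.0953,0.7867,3.1260)

0.095 0.787 3.126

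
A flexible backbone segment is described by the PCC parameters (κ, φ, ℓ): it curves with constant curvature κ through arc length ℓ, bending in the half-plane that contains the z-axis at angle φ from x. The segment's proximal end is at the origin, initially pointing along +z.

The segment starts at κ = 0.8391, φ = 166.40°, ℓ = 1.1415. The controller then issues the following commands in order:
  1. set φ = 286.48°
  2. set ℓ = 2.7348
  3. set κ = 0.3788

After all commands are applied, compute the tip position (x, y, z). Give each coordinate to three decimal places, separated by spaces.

initial: κ=0.8391, φ=166.40°, ℓ=1.1415
cmd 1: set φ=286.48° → (κ,φ,ℓ)=(0.8391,286.48°,1.1415) → tip=(0.1436,-0.4854,0.9748)
cmd 2: set ℓ=2.7348 → (κ,φ,ℓ)=(0.8391,286.48°,2.7348) → tip=(0.5620,-1.8997,0.8928)
cmd 3: set κ=0.3788 → (κ,φ,ℓ)=(0.3788,286.48°,2.7348) → tip=(0.3672,-1.2411,2.2712)

0.367 -1.241 2.271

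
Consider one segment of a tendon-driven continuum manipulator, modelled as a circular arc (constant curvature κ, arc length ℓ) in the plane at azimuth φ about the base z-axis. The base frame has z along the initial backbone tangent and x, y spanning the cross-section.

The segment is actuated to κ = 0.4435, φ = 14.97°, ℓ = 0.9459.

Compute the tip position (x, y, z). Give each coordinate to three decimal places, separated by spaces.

0.189 0.051 0.918

θ = κ·ℓ = 0.4435 × 0.9459 = 0.41951 rad
ρ = (1 − cos θ)/κ = (1 − 0.91329)/0.4435 = 0.19551
z = sin θ / κ = 0.40731/0.4435 = 0.91840
x = ρ cos φ = 0.19551 × cos(14.97°) = 0.18888
y = ρ sin φ = 0.19551 × sin(14.97°) = 0.05050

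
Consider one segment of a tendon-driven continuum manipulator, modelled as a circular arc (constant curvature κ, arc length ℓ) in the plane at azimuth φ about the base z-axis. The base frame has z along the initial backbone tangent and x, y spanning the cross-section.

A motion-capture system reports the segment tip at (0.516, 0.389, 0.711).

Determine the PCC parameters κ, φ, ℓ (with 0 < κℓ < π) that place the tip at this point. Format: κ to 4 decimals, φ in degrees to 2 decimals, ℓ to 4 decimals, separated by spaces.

ρ = √(x²+y²) = √(0.516² + 0.389²) = 0.64620
φ = atan2(y, x) mod 360° = atan2(0.389, 0.516) = 37.0118°
|p|² = ρ² + z² = 0.64620² + 0.711² = 0.92310
κ = 2ρ / |p|² = 2×0.64620 / 0.92310 = 1.40007
θ = 2·atan2(ρ, z) = 2·atan2(0.64620, 0.711) = 1.47538 rad
ℓ = θ/κ = 1.47538/1.40007 = 1.05379

1.4001 37.01 1.0538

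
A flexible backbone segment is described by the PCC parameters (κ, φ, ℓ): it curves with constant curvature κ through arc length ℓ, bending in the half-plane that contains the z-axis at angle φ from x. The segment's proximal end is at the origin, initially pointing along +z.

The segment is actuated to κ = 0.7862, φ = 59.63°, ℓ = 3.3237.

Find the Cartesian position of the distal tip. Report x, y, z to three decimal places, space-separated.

1.198 2.045 0.641

θ = κ·ℓ = 0.7862 × 3.3237 = 2.61309 rad
ρ = (1 − cos θ)/κ = (1 − -0.86356)/0.7862 = 2.37034
z = sin θ / κ = 0.50424/0.7862 = 0.64136
x = ρ cos φ = 2.37034 × cos(59.63°) = 1.19840
y = ρ sin φ = 2.37034 × sin(59.63°) = 2.04508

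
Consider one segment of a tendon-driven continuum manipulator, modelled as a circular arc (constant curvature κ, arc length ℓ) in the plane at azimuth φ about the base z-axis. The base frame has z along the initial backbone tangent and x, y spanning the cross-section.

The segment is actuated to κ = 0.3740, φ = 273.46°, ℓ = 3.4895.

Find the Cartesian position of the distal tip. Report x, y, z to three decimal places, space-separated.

0.119 -1.968 2.580

θ = κ·ℓ = 0.3740 × 3.4895 = 1.30507 rad
ρ = (1 − cos θ)/κ = (1 − 0.26261)/0.3740 = 1.97164
z = sin θ / κ = 0.96490/0.3740 = 2.57995
x = ρ cos φ = 1.97164 × cos(273.46°) = 0.11899
y = ρ sin φ = 1.97164 × sin(273.46°) = -1.96804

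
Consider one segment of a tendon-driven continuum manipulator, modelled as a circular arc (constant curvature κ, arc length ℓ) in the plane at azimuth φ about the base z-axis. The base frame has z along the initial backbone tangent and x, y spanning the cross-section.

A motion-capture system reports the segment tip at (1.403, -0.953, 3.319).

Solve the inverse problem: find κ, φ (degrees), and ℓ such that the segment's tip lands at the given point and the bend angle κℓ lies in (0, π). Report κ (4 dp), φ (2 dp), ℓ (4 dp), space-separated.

ρ = √(x²+y²) = √(1.403² + -0.953²) = 1.69606
φ = atan2(y, x) mod 360° = atan2(-0.953, 1.403) = 325.8134°
|p|² = ρ² + z² = 1.69606² + 3.319² = 13.89238
κ = 2ρ / |p|² = 2×1.69606 / 13.89238 = 0.24417
θ = 2·atan2(ρ, z) = 2·atan2(1.69606, 3.319) = 0.94484 rad
ℓ = θ/κ = 0.94484/0.24417 = 3.86959

0.2442 325.81 3.8696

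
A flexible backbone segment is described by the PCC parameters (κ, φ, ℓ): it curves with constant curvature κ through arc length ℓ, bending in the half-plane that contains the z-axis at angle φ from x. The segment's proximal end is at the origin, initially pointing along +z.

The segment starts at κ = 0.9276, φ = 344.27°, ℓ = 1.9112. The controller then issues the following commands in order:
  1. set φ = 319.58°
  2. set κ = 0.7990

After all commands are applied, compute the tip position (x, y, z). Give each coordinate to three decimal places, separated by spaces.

initial: κ=0.9276, φ=344.27°, ℓ=1.9112
cmd 1: set φ=319.58° → (κ,φ,ℓ)=(0.9276,319.58°,1.9112) → tip=(0.9854,-0.8393,1.0561)
cmd 2: set κ=0.7990 → (κ,φ,ℓ)=(0.7990,319.58°,1.9112) → tip=(0.9112,-0.7760,1.2504)

0.911 -0.776 1.250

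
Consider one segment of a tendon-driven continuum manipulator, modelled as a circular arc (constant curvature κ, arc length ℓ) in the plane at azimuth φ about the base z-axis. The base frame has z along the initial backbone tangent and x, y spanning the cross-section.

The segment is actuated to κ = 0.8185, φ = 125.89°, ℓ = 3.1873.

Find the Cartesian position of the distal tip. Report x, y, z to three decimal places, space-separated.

θ = κ·ℓ = 0.8185 × 3.1873 = 2.60881 rad
ρ = (1 − cos θ)/κ = (1 − -0.86139)/0.8185 = 2.27415
z = sin θ / κ = 0.50794/0.8185 = 0.62057
x = ρ cos φ = 2.27415 × cos(125.89°) = -1.33318
y = ρ sin φ = 2.27415 × sin(125.89°) = 1.84239

-1.333 1.842 0.621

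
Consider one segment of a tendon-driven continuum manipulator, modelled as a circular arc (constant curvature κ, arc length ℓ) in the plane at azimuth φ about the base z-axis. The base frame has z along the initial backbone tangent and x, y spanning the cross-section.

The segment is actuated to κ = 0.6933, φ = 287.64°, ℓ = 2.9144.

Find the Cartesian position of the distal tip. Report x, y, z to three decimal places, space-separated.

0.627 -1.972 1.299

θ = κ·ℓ = 0.6933 × 2.9144 = 2.02055 rad
ρ = (1 − cos θ)/κ = (1 − -0.43475)/0.6933 = 2.06945
z = sin θ / κ = 0.90055/0.6933 = 1.29894
x = ρ cos φ = 2.06945 × cos(287.64°) = 0.62712
y = ρ sin φ = 2.06945 × sin(287.64°) = -1.97214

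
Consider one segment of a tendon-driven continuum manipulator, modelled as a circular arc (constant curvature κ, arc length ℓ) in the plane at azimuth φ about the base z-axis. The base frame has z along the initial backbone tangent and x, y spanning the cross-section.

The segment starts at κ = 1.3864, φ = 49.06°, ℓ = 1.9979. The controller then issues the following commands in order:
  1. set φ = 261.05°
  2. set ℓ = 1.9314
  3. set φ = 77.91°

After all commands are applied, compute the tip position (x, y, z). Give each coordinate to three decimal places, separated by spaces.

initial: κ=1.3864, φ=49.06°, ℓ=1.9979
cmd 1: set φ=261.05° → (κ,φ,ℓ)=(1.3864,261.05°,1.9979) → tip=(-0.2168,-1.3764,0.2620)
cmd 2: set ℓ=1.9314 → (κ,φ,ℓ)=(1.3864,261.05°,1.9314) → tip=(-0.2126,-1.3497,0.3227)
cmd 3: set φ=77.91° → (κ,φ,ℓ)=(1.3864,77.91°,1.9314) → tip=(0.2862,1.3360,0.3227)

0.286 1.336 0.323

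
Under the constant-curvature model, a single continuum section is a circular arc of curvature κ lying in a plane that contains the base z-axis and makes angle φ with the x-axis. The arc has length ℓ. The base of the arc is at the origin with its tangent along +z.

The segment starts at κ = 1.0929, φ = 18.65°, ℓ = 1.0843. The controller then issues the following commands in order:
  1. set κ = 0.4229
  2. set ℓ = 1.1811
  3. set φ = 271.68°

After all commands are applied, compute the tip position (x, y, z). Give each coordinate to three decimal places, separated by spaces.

initial: κ=1.0929, φ=18.65°, ℓ=1.0843
cmd 1: set κ=0.4229 → (κ,φ,ℓ)=(0.4229,18.65°,1.0843) → tip=(0.2315,0.0781,1.0467)
cmd 2: set ℓ=1.1811 → (κ,φ,ℓ)=(0.4229,18.65°,1.1811) → tip=(0.2737,0.0924,1.1326)
cmd 3: set φ=271.68° → (κ,φ,ℓ)=(0.4229,271.68°,1.1811) → tip=(0.0085,-0.2888,1.1326)

0.008 -0.289 1.133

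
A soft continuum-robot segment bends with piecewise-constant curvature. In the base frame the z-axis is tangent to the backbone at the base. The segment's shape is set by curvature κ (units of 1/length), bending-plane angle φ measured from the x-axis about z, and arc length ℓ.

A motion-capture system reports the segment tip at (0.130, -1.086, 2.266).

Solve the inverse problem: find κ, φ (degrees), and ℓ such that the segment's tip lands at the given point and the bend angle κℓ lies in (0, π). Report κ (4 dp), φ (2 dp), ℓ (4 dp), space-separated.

0.3455 276.83 2.6030

ρ = √(x²+y²) = √(0.130² + -1.086²) = 1.09375
φ = atan2(y, x) mod 360° = atan2(-1.086, 0.130) = 276.8261°
|p|² = ρ² + z² = 1.09375² + 2.266² = 6.33105
κ = 2ρ / |p|² = 2×1.09375 / 6.33105 = 0.34552
θ = 2·atan2(ρ, z) = 2·atan2(1.09375, 2.266) = 0.89939 rad
ℓ = θ/κ = 0.89939/0.34552 = 2.60301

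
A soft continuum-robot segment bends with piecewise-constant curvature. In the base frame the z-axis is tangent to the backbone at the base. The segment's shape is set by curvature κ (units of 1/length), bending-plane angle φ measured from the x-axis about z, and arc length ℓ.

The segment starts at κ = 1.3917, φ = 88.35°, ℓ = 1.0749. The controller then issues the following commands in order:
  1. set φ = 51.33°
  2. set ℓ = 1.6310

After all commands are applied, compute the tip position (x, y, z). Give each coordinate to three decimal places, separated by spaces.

initial: κ=1.3917, φ=88.35°, ℓ=1.0749
cmd 1: set φ=51.33° → (κ,φ,ℓ)=(1.3917,51.33°,1.0749) → tip=(0.4154,0.5191,0.7165)
cmd 2: set ℓ=1.6310 → (κ,φ,ℓ)=(1.3917,51.33°,1.6310) → tip=(0.7379,0.9220,0.5500)

0.738 0.922 0.550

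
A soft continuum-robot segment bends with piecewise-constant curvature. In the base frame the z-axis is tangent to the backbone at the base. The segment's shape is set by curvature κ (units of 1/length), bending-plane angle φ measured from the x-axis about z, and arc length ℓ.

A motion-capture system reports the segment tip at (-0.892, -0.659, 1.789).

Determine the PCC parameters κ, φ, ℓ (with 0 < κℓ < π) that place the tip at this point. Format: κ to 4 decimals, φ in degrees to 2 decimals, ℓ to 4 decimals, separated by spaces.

ρ = √(x²+y²) = √(-0.892² + -0.659²) = 1.10903
φ = atan2(y, x) mod 360° = atan2(-0.659, -0.892) = 216.4566°
|p|² = ρ² + z² = 1.10903² + 1.789² = 4.43047
κ = 2ρ / |p|² = 2×1.10903 / 4.43047 = 0.50064
θ = 2·atan2(ρ, z) = 2·atan2(1.10903, 1.789) = 1.10987 rad
ℓ = θ/κ = 1.10987/0.50064 = 2.21691

0.5006 216.46 2.2169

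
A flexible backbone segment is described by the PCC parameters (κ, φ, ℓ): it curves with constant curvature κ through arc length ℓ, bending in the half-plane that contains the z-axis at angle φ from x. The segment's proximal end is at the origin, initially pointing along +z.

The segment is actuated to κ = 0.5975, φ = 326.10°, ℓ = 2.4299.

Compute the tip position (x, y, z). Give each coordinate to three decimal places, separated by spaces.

1.224 -0.823 1.662

θ = κ·ℓ = 0.5975 × 2.4299 = 1.45187 rad
ρ = (1 − cos θ)/κ = (1 − 0.11865)/0.5975 = 1.47506
z = sin θ / κ = 0.99294/0.5975 = 1.66182
x = ρ cos φ = 1.47506 × cos(326.10°) = 1.22432
y = ρ sin φ = 1.47506 × sin(326.10°) = -0.82271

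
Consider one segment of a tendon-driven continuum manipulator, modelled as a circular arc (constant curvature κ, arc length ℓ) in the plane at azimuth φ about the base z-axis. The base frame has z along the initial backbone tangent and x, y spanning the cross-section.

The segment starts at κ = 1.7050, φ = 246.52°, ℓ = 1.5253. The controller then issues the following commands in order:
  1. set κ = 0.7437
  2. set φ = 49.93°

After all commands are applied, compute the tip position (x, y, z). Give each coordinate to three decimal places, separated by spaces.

initial: κ=1.7050, φ=246.52°, ℓ=1.5253
cmd 1: set κ=0.7437 → (κ,φ,ℓ)=(0.7437,246.52°,1.5253) → tip=(-0.3093,-0.7120,1.2186)
cmd 2: set φ=49.93° → (κ,φ,ℓ)=(0.7437,49.93°,1.5253) → tip=(0.4997,0.5940,1.2186)

0.500 0.594 1.219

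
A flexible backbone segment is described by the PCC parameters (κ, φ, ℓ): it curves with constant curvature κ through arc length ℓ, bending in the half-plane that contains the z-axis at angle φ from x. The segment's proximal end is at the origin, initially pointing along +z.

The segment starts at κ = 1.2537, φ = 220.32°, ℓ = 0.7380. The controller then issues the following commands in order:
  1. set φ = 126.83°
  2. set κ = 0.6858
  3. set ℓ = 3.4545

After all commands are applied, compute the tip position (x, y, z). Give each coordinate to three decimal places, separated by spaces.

initial: κ=1.2537, φ=220.32°, ℓ=0.7380
cmd 1: set φ=126.83° → (κ,φ,ℓ)=(1.2537,126.83°,0.7380) → tip=(-0.1905,0.2543,0.6371)
cmd 2: set κ=0.6858 → (κ,φ,ℓ)=(0.6858,126.83°,0.7380) → tip=(-0.1096,0.1463,0.7069)
cmd 3: set ℓ=3.4545 → (κ,φ,ℓ)=(0.6858,126.83°,3.4545) → tip=(-1.5001,2.0030,1.0177)

-1.500 2.003 1.018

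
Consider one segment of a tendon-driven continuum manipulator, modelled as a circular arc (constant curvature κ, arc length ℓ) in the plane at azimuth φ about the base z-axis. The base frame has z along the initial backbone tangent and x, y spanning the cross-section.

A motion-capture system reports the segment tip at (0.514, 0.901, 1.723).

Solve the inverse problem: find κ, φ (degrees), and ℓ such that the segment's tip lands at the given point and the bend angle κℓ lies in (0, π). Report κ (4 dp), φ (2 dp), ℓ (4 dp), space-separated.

0.5129 60.30 2.1131

ρ = √(x²+y²) = √(0.514² + 0.901²) = 1.03730
φ = atan2(y, x) mod 360° = atan2(0.901, 0.514) = 60.2962°
|p|² = ρ² + z² = 1.03730² + 1.723² = 4.04473
κ = 2ρ / |p|² = 2×1.03730 / 4.04473 = 0.51292
θ = 2·atan2(ρ, z) = 2·atan2(1.03730, 1.723) = 1.08383 rad
ℓ = θ/κ = 1.08383/0.51292 = 2.11307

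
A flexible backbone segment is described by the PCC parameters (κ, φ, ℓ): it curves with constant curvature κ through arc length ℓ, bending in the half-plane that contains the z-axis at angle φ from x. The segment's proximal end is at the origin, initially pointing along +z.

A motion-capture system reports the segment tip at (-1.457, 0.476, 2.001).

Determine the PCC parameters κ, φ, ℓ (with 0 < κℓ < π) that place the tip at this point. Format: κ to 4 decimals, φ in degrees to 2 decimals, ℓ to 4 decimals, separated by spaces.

0.4825 161.91 2.7095

ρ = √(x²+y²) = √(-1.457² + 0.476²) = 1.53278
φ = atan2(y, x) mod 360° = atan2(0.476, -1.457) = 161.9079°
|p|² = ρ² + z² = 1.53278² + 2.001² = 6.35343
κ = 2ρ / |p|² = 2×1.53278 / 6.35343 = 0.48251
θ = 2·atan2(ρ, z) = 2·atan2(1.53278, 2.001) = 1.30734 rad
ℓ = θ/κ = 1.30734/0.48251 = 2.70947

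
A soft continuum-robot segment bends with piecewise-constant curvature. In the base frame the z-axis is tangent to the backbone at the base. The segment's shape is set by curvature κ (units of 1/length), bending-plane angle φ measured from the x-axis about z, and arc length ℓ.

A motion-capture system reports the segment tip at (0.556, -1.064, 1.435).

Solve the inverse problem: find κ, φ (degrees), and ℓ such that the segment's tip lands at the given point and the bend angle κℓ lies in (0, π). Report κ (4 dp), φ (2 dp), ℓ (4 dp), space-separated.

ρ = √(x²+y²) = √(0.556² + -1.064²) = 1.20051
φ = atan2(y, x) mod 360° = atan2(-1.064, 0.556) = 297.5896°
|p|² = ρ² + z² = 1.20051² + 1.435² = 3.50046
κ = 2ρ / |p|² = 2×1.20051 / 3.50046 = 0.68592
θ = 2·atan2(ρ, z) = 2·atan2(1.20051, 1.435) = 1.39332 rad
ℓ = θ/κ = 1.39332/0.68592 = 2.03132

0.6859 297.59 2.0313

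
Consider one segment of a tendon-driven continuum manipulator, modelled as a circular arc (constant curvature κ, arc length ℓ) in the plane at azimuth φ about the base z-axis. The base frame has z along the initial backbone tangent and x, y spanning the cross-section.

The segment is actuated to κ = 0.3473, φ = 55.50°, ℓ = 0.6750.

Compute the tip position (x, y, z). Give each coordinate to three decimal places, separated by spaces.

θ = κ·ℓ = 0.3473 × 0.6750 = 0.23443 rad
ρ = (1 − cos θ)/κ = (1 − 0.97265)/0.3473 = 0.07876
z = sin θ / κ = 0.23229/0.3473 = 0.66883
x = ρ cos φ = 0.07876 × cos(55.50°) = 0.04461
y = ρ sin φ = 0.07876 × sin(55.50°) = 0.06491

0.045 0.065 0.669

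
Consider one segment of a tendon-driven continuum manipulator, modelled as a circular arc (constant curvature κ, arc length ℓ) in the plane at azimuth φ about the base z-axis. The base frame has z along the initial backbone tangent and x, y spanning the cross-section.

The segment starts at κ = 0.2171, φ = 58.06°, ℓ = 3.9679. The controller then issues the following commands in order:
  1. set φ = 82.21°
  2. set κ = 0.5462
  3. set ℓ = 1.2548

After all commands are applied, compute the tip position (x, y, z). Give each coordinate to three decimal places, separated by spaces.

0.056 0.410 1.159

initial: κ=0.2171, φ=58.06°, ℓ=3.9679
cmd 1: set φ=82.21° → (κ,φ,ℓ)=(0.2171,82.21°,3.9679) → tip=(0.2177,1.5911,3.4951)
cmd 2: set κ=0.5462 → (κ,φ,ℓ)=(0.5462,82.21°,3.9679) → tip=(0.3876,2.8329,1.5147)
cmd 3: set ℓ=1.2548 → (κ,φ,ℓ)=(0.5462,82.21°,1.2548) → tip=(0.0560,0.4096,1.1588)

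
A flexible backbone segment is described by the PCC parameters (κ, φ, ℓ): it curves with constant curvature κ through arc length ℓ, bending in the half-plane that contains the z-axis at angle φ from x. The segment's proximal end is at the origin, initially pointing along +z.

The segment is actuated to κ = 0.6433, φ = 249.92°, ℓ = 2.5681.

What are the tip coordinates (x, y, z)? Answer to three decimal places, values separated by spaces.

-0.577 -1.579 1.549

θ = κ·ℓ = 0.6433 × 2.5681 = 1.65206 rad
ρ = (1 − cos θ)/κ = (1 − -0.08117)/0.6433 = 1.68067
z = sin θ / κ = 0.99670/0.6433 = 1.54935
x = ρ cos φ = 1.68067 × cos(249.92°) = -0.57703
y = ρ sin φ = 1.68067 × sin(249.92°) = -1.57851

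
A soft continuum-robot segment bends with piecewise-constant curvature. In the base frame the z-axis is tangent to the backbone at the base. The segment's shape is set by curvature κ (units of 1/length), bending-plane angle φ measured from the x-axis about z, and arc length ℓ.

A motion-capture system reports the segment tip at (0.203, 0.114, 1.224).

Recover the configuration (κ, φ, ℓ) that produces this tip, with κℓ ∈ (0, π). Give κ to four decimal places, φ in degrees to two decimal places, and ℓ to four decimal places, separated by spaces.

ρ = √(x²+y²) = √(0.203² + 0.114²) = 0.23282
φ = atan2(y, x) mod 360° = atan2(0.114, 0.203) = 29.3175°
|p|² = ρ² + z² = 0.23282² + 1.224² = 1.55238
κ = 2ρ / |p|² = 2×0.23282 / 1.55238 = 0.29995
θ = 2·atan2(ρ, z) = 2·atan2(0.23282, 1.224) = 0.37593 rad
ℓ = θ/κ = 0.37593/0.29995 = 1.25331

0.3000 29.32 1.2533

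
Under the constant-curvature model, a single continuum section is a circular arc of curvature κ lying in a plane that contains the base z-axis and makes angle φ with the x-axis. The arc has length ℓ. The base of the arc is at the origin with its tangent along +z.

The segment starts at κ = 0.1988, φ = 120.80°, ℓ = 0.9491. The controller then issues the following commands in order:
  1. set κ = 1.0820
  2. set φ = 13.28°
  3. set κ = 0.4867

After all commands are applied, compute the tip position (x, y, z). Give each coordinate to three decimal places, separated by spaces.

0.210 0.049 0.916

initial: κ=0.1988, φ=120.80°, ℓ=0.9491
cmd 1: set κ=1.0820 → (κ,φ,ℓ)=(1.0820,120.80°,0.9491) → tip=(-0.2284,0.3831,0.7909)
cmd 2: set φ=13.28° → (κ,φ,ℓ)=(1.0820,13.28°,0.9491) → tip=(0.4341,0.1024,0.7909)
cmd 3: set κ=0.4867 → (κ,φ,ℓ)=(0.4867,13.28°,0.9491) → tip=(0.2096,0.0495,0.9157)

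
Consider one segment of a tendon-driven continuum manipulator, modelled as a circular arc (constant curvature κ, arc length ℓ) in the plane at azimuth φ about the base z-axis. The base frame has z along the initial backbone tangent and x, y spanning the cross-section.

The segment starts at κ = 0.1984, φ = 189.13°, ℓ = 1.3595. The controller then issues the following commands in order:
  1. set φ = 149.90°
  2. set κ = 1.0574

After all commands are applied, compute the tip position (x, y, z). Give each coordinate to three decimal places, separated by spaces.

-0.709 0.411 0.937

initial: κ=0.1984, φ=189.13°, ℓ=1.3595
cmd 1: set φ=149.90° → (κ,φ,ℓ)=(0.1984,149.90°,1.3595) → tip=(-0.1577,0.0914,1.3431)
cmd 2: set κ=1.0574 → (κ,φ,ℓ)=(1.0574,149.90°,1.3595) → tip=(-0.7095,0.4113,0.9373)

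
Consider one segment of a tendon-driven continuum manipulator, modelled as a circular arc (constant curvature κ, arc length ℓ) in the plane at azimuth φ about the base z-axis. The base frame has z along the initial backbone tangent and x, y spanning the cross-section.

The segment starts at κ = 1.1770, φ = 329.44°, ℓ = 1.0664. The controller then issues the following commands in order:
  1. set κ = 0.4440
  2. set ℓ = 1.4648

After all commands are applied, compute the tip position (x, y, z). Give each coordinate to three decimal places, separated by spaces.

0.396 -0.234 1.364

initial: κ=1.1770, φ=329.44°, ℓ=1.0664
cmd 1: set κ=0.4440 → (κ,φ,ℓ)=(0.4440,329.44°,1.0664) → tip=(0.2134,-0.1260,1.0270)
cmd 2: set ℓ=1.4648 → (κ,φ,ℓ)=(0.4440,329.44°,1.4648) → tip=(0.3959,-0.2338,1.3637)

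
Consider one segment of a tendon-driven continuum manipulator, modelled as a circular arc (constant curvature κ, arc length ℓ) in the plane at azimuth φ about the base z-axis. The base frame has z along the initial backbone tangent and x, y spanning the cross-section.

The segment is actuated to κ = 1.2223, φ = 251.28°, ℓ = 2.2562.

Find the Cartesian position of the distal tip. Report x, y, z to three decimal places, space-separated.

-0.506 -1.493 0.306

θ = κ·ℓ = 1.2223 × 2.2562 = 2.75775 rad
ρ = (1 − cos θ)/κ = (1 − -0.92723)/1.2223 = 1.57673
z = sin θ / κ = 0.37448/1.2223 = 0.30638
x = ρ cos φ = 1.57673 × cos(251.28°) = -0.50604
y = ρ sin φ = 1.57673 × sin(251.28°) = -1.49332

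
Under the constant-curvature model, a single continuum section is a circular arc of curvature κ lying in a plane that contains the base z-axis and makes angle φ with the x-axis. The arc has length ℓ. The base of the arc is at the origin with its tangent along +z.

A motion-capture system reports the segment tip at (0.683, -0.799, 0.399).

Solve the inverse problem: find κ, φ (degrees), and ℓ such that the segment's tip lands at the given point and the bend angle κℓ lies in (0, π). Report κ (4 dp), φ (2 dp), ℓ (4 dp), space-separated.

ρ = √(x²+y²) = √(0.683² + -0.799²) = 1.05114
φ = atan2(y, x) mod 360° = atan2(-0.799, 0.683) = 310.5244°
|p|² = ρ² + z² = 1.05114² + 0.399² = 1.26409
κ = 2ρ / |p|² = 2×1.05114 / 1.26409 = 1.66307
θ = 2·atan2(ρ, z) = 2·atan2(1.05114, 0.399) = 2.41602 rad
ℓ = θ/κ = 2.41602/1.66307 = 1.45274

1.6631 310.52 1.4527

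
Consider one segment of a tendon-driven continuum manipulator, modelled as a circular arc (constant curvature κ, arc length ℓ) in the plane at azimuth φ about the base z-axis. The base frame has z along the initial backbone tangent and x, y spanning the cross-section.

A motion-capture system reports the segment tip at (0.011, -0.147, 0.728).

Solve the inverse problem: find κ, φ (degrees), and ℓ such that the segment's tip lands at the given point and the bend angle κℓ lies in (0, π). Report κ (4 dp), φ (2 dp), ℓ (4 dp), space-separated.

0.5344 274.28 0.7477

ρ = √(x²+y²) = √(0.011² + -0.147²) = 0.14741
φ = atan2(y, x) mod 360° = atan2(-0.147, 0.011) = 274.2795°
|p|² = ρ² + z² = 0.14741² + 0.728² = 0.55171
κ = 2ρ / |p|² = 2×0.14741 / 0.55171 = 0.53437
θ = 2·atan2(ρ, z) = 2·atan2(0.14741, 0.728) = 0.39957 rad
ℓ = θ/κ = 0.39957/0.53437 = 0.74774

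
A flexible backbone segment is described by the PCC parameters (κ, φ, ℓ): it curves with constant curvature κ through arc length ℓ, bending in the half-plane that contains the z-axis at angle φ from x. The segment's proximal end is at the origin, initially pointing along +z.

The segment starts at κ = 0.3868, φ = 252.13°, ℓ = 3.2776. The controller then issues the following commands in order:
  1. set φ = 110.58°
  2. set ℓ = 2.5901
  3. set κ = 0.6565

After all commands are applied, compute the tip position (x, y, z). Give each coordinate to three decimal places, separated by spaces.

initial: κ=0.3868, φ=252.13°, ℓ=3.2776
cmd 1: set φ=110.58° → (κ,φ,ℓ)=(0.3868,110.58°,3.2776) → tip=(-0.6376,1.6981,2.4675)
cmd 2: set ℓ=2.5901 → (κ,φ,ℓ)=(0.3868,110.58°,2.5901) → tip=(-0.4192,1.1164,2.1780)
cmd 3: set κ=0.6565 → (κ,φ,ℓ)=(0.6565,110.58°,2.5901) → tip=(-0.6046,1.6103,1.5105)

-0.605 1.610 1.510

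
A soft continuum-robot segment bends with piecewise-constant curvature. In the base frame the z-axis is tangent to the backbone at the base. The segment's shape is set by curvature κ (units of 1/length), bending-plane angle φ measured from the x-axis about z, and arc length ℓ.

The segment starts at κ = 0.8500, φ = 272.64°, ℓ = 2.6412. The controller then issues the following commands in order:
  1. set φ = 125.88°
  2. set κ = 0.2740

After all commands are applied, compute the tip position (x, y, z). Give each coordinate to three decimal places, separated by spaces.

-0.536 0.741 2.417

initial: κ=0.8500, φ=272.64°, ℓ=2.6412
cmd 1: set φ=125.88° → (κ,φ,ℓ)=(0.8500,125.88°,2.6412) → tip=(-1.1200,1.5483,0.9190)
cmd 2: set κ=0.2740 → (κ,φ,ℓ)=(0.2740,125.88°,2.6412) → tip=(-0.5361,0.7411,2.4166)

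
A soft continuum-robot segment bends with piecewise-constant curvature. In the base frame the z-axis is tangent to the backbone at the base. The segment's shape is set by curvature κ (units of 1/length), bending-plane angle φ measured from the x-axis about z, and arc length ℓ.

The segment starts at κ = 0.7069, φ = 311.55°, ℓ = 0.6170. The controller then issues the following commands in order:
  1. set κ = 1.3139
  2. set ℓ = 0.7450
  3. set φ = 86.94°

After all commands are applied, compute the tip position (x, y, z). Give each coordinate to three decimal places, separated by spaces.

0.018 0.336 0.632

initial: κ=0.7069, φ=311.55°, ℓ=0.6170
cmd 1: set κ=1.3139 → (κ,φ,ℓ)=(1.3139,311.55°,0.6170) → tip=(0.1570,-0.1771,0.5516)
cmd 2: set ℓ=0.7450 → (κ,φ,ℓ)=(1.3139,311.55°,0.7450) → tip=(0.2231,-0.2518,0.6316)
cmd 3: set φ=86.94° → (κ,φ,ℓ)=(1.3139,86.94°,0.7450) → tip=(0.0180,0.3359,0.6316)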